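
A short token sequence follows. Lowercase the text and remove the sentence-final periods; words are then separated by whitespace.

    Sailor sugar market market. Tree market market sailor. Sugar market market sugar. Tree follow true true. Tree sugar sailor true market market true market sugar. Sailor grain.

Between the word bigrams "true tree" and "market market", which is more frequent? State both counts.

"market market" (4 vs 1)

"true tree": 1 occurrence
"market market": 4 occurrences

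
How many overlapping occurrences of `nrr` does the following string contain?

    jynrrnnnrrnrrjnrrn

Sliding a length-3 window over the 18 characters (16 positions):
  position 3–5: nrr
  position 8–10: nrr
  position 11–13: nrr
  position 15–17: nrr

4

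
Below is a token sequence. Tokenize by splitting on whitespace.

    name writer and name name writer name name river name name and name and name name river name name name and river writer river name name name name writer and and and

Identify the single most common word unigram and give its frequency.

"name", 17 times

Unigram frequencies (highest first):
  name: 17
  and: 7
  writer: 4
  river: 4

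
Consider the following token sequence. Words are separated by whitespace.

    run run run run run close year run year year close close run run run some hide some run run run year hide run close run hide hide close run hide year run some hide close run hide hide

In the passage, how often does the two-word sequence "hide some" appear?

1

Scanning the 38 overlapping bigram windows for "hide some":
  position 17–18: hide some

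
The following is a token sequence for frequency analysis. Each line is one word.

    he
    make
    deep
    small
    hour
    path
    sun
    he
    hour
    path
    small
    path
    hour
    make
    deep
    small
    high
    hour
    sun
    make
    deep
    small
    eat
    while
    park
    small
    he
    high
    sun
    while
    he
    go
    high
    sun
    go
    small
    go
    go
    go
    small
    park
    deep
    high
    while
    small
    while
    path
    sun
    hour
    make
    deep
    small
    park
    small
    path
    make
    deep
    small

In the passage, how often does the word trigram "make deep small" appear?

Scanning the 56 overlapping trigram windows for "make deep small":
  position 2–4: make deep small
  position 14–16: make deep small
  position 20–22: make deep small
  position 50–52: make deep small
  position 56–58: make deep small

5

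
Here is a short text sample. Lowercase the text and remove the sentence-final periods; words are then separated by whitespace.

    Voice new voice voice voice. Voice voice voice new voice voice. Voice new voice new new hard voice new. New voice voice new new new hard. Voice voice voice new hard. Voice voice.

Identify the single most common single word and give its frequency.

Unigram frequencies (highest first):
  voice: 19
  new: 11
  hard: 3

"voice", 19 times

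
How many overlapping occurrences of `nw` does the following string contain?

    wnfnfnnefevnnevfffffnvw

0

Sliding a length-2 window over the 23 characters (22 positions):
  (no match at any position)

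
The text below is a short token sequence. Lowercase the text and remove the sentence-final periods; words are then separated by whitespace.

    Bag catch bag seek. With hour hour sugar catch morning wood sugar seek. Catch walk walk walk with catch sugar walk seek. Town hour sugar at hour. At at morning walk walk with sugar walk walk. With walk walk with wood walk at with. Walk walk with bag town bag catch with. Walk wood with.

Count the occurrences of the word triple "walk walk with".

Scanning the 53 overlapping trigram windows for "walk walk with":
  position 16–18: walk walk with
  position 31–33: walk walk with
  position 35–37: walk walk with
  position 38–40: walk walk with
  position 45–47: walk walk with

5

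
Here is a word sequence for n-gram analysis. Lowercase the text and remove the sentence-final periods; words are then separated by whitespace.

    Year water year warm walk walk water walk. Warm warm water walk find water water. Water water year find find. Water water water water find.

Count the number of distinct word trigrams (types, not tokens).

25 tokens → 23 trigram windows in total.
Repeated trigrams (each contributes count−1 duplicates):
  water water water: 4
  find water water: 2
4 duplicate windows → 23 − 4 = 19 distinct.

19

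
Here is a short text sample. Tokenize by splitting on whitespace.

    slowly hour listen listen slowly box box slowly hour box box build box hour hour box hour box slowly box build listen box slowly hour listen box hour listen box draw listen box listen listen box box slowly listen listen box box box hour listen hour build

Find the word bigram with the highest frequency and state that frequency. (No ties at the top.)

"listen box", 6 times

Bigram frequencies (highest first):
  listen box: 6
  box box: 5
  hour listen: 4
  box slowly: 4
  box hour: 4
  slowly hour: 3
  … (14 more, each ≤ 3)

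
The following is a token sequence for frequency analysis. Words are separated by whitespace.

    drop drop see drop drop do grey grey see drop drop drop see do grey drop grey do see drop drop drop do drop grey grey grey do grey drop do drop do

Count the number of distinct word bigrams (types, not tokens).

13

33 tokens → 32 bigram windows in total.
Repeated bigrams (each contributes count−1 duplicates):
  drop drop: 6
  drop do: 4
  do grey: 3
  grey grey: 3
  see drop: 3
  do drop: 2
  drop grey: 2
  drop see: 2
  … (2 more repeated)
19 duplicate windows → 32 − 19 = 13 distinct.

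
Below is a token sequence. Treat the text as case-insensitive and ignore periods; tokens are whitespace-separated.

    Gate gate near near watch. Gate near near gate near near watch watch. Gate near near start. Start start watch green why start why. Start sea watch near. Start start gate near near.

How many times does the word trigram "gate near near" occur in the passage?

Scanning the 31 overlapping trigram windows for "gate near near":
  position 2–4: gate near near
  position 6–8: gate near near
  position 9–11: gate near near
  position 14–16: gate near near
  position 31–33: gate near near

5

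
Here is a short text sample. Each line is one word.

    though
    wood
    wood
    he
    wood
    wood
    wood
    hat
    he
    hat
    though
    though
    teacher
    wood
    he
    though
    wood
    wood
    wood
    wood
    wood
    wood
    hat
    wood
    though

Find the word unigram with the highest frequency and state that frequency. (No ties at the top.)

Unigram frequencies (highest first):
  wood: 13
  though: 5
  he: 3
  hat: 3
  teacher: 1

"wood", 13 times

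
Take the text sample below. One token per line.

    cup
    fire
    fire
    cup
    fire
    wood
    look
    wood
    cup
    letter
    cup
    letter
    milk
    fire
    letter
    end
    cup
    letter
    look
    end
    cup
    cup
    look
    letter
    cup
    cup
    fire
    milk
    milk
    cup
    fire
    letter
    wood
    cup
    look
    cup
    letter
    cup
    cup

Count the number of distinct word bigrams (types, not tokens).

24

39 tokens → 38 bigram windows in total.
Repeated bigrams (each contributes count−1 duplicates):
  cup fire: 4
  cup letter: 4
  cup cup: 3
  letter cup: 3
  cup look: 2
  end cup: 2
  fire letter: 2
  wood cup: 2
14 duplicate windows → 38 − 14 = 24 distinct.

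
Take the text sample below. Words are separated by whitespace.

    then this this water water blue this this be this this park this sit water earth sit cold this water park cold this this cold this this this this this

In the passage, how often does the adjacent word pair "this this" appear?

Scanning the 29 overlapping bigram windows for "this this":
  position 2–3: this this
  position 7–8: this this
  position 10–11: this this
  position 23–24: this this
  position 26–27: this this
  position 27–28: this this
  position 28–29: this this
  position 29–30: this this

8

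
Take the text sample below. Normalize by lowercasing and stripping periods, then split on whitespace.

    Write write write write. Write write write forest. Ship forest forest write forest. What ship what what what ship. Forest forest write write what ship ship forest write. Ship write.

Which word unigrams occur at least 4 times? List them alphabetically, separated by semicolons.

forest; ship; what; write

Unigram counts meeting the condition (at least 4 times):
  forest: 7
  ship: 6
  what: 5
  write: 12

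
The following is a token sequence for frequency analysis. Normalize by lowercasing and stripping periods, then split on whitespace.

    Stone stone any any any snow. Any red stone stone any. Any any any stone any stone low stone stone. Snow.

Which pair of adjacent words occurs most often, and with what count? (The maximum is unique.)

"any any", 5 times

Bigram frequencies (highest first):
  any any: 5
  stone stone: 3
  stone any: 3
  any stone: 2
  any snow: 1
  snow any: 1
  … (5 more, each ≤ 1)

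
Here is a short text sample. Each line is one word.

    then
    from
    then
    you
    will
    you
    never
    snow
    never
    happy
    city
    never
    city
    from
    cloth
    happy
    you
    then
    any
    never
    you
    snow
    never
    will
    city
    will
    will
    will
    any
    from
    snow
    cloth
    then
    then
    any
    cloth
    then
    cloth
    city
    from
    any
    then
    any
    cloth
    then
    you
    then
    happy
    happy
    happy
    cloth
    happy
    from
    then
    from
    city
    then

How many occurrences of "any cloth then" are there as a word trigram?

Scanning the 55 overlapping trigram windows for "any cloth then":
  position 35–37: any cloth then
  position 43–45: any cloth then

2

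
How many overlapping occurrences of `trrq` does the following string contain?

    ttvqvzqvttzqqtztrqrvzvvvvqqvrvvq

0

Sliding a length-4 window over the 32 characters (29 positions):
  (no match at any position)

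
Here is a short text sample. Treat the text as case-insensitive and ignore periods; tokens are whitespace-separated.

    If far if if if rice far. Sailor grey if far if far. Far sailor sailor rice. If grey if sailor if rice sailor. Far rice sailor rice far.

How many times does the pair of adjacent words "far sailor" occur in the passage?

Scanning the 28 overlapping bigram windows for "far sailor":
  position 7–8: far sailor
  position 14–15: far sailor

2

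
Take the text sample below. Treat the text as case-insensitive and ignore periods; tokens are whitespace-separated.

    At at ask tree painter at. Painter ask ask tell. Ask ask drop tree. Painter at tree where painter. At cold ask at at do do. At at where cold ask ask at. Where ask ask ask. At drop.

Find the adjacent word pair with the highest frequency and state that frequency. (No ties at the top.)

Bigram frequencies (highest first):
  ask ask: 5
  at at: 3
  painter at: 3
  ask at: 3
  tree painter: 2
  cold ask: 2
  … (19 more, each ≤ 2)

"ask ask", 5 times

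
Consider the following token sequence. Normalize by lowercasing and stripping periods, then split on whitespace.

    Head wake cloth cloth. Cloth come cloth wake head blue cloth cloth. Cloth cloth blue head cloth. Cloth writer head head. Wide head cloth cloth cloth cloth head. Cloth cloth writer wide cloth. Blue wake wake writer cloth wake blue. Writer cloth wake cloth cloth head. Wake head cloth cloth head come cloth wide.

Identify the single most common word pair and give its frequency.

"cloth cloth", 12 times

Bigram frequencies (highest first):
  cloth cloth: 12
  head cloth: 4
  cloth wake: 3
  cloth head: 3
  head wake: 2
  wake cloth: 2
  … (22 more, each ≤ 2)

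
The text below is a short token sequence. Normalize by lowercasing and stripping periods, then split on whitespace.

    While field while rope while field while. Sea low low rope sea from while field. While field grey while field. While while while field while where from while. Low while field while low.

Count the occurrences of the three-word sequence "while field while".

6

Scanning the 31 overlapping trigram windows for "while field while":
  position 1–3: while field while
  position 5–7: while field while
  position 14–16: while field while
  position 19–21: while field while
  position 23–25: while field while
  position 30–32: while field while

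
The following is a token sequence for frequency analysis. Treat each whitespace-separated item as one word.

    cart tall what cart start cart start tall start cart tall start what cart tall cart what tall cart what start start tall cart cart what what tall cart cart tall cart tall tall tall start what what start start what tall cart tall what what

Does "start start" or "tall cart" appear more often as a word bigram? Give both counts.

"start start": 2 occurrences
"tall cart": 6 occurrences

"tall cart" (6 vs 2)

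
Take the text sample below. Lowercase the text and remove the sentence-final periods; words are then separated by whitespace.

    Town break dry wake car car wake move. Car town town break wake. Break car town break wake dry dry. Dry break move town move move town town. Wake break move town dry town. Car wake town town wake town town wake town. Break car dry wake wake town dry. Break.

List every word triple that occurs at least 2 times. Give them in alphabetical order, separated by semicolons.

Trigram counts meeting the condition (at least 2 times):
  break move town: 2
  town break wake: 2
  town town wake: 3
  town wake town: 2
  wake town town: 2

break move town; town break wake; town town wake; town wake town; wake town town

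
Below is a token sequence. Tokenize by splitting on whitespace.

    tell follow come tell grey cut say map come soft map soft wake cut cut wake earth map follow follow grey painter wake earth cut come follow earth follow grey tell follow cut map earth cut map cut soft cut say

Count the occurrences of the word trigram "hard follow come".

0

Scanning the 39 overlapping trigram windows for "hard follow come":
  (none found)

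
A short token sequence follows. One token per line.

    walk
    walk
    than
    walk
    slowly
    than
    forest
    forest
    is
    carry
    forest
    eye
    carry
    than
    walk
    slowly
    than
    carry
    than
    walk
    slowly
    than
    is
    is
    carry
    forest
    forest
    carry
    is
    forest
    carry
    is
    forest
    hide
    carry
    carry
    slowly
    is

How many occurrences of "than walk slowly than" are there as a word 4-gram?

3

Scanning the 35 overlapping 4-gram windows for "than walk slowly than":
  position 3–6: than walk slowly than
  position 14–17: than walk slowly than
  position 19–22: than walk slowly than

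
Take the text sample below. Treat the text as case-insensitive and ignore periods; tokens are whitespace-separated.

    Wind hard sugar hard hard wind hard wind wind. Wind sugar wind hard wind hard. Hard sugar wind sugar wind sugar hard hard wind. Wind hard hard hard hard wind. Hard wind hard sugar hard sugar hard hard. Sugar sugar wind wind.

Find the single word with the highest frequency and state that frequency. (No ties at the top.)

Unigram frequencies (highest first):
  hard: 18
  wind: 15
  sugar: 9

"hard", 18 times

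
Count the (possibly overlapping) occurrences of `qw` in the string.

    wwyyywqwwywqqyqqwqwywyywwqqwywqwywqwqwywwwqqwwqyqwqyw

Sliding a length-2 window over the 53 characters (52 positions):
  position 7–8: qw
  position 16–17: qw
  position 18–19: qw
  position 27–28: qw
  position 31–32: qw
  position 35–36: qw
  position 37–38: qw
  position 44–45: qw
  position 49–50: qw

9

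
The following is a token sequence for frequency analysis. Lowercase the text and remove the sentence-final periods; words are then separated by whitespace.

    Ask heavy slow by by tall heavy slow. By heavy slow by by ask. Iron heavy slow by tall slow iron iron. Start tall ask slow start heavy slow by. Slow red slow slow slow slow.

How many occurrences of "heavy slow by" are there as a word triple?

Scanning the 34 overlapping trigram windows for "heavy slow by":
  position 2–4: heavy slow by
  position 7–9: heavy slow by
  position 10–12: heavy slow by
  position 16–18: heavy slow by
  position 28–30: heavy slow by

5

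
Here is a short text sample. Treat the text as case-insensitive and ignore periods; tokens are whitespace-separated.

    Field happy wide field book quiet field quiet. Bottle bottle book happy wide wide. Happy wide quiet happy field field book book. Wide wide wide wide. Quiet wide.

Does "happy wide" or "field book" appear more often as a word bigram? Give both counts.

"happy wide" (3 vs 2)

"happy wide": 3 occurrences
"field book": 2 occurrences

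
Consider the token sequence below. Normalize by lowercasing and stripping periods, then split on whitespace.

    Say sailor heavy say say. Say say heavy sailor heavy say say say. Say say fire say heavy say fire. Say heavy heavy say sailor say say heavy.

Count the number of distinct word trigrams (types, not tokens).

17

28 tokens → 26 trigram windows in total.
Repeated trigrams (each contributes count−1 duplicates):
  say say say: 5
  fire say heavy: 2
  heavy say say: 2
  sailor heavy say: 2
  say fire say: 2
  say say heavy: 2
9 duplicate windows → 26 − 9 = 17 distinct.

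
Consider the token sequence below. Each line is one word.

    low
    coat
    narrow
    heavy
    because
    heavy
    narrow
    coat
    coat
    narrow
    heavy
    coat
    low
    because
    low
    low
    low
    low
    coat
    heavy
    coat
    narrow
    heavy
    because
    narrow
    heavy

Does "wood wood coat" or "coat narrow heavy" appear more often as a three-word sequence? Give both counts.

"coat narrow heavy" (3 vs 0)

"wood wood coat": 0 occurrences
"coat narrow heavy": 3 occurrences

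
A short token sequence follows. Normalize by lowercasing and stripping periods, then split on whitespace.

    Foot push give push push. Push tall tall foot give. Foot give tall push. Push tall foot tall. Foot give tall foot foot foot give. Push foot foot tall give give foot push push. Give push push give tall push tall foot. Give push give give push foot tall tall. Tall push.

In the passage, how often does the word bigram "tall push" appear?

3

Scanning the 51 overlapping bigram windows for "tall push":
  position 13–14: tall push
  position 39–40: tall push
  position 51–52: tall push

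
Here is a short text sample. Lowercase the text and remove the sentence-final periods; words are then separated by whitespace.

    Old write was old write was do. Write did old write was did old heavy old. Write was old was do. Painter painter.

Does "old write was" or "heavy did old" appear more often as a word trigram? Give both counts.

"old write was": 4 occurrences
"heavy did old": 0 occurrences

"old write was" (4 vs 0)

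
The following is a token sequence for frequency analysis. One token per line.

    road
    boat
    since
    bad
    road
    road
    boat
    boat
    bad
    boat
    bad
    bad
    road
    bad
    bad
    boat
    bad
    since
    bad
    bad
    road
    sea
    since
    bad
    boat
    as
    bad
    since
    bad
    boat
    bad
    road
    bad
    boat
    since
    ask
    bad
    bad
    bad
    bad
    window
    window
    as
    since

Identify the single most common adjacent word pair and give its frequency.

"bad bad", 6 times

Bigram frequencies (highest first):
  bad bad: 6
  bad boat: 5
  since bad: 4
  bad road: 4
  boat bad: 4
  road boat: 2
  … (15 more, each ≤ 2)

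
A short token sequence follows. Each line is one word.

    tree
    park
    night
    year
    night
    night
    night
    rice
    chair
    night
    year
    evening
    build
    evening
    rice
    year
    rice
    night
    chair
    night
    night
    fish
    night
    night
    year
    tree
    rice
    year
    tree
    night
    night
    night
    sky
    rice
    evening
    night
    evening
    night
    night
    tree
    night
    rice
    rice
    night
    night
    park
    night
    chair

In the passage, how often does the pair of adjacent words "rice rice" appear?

1

Scanning the 47 overlapping bigram windows for "rice rice":
  position 42–43: rice rice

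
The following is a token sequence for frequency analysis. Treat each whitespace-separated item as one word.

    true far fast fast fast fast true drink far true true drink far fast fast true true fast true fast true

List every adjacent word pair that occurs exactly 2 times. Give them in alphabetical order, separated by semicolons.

Bigram counts meeting the condition (exactly 2 times):
  drink far: 2
  far fast: 2
  true drink: 2
  true fast: 2
  true true: 2

drink far; far fast; true drink; true fast; true true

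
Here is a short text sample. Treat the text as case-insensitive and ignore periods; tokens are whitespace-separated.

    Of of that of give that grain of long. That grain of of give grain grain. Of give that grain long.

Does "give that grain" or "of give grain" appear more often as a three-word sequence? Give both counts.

"give that grain" (2 vs 1)

"give that grain": 2 occurrences
"of give grain": 1 occurrence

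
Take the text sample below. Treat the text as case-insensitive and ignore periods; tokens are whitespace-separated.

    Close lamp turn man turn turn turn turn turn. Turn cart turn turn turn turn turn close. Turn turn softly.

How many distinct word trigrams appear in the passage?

20 tokens → 18 trigram windows in total.
Repeated trigrams (each contributes count−1 duplicates):
  turn turn turn: 7
6 duplicate windows → 18 − 6 = 12 distinct.

12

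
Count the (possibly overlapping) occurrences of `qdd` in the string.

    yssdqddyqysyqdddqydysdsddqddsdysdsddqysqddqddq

Sliding a length-3 window over the 46 characters (44 positions):
  position 5–7: qdd
  position 13–15: qdd
  position 26–28: qdd
  position 40–42: qdd
  position 43–45: qdd

5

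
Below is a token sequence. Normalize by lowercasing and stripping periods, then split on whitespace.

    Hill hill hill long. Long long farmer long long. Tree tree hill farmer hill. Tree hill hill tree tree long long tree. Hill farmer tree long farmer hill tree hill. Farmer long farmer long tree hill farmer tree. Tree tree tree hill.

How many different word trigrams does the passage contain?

42 tokens → 40 trigram windows in total.
Repeated trigrams (each contributes count−1 duplicates):
  tree hill farmer: 4
  farmer hill tree: 2
  hill farmer tree: 2
  hill tree hill: 2
  long farmer long: 2
  long long tree: 2
  long tree hill: 2
  tree tree hill: 2
  … (1 more repeated)
11 duplicate windows → 40 − 11 = 29 distinct.

29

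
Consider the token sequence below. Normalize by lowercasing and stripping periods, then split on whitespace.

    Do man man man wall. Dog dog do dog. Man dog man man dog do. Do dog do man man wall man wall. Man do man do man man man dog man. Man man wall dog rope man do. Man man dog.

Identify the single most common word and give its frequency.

"man", 20 times

Unigram frequencies (highest first):
  man: 20
  dog: 9
  do: 8
  wall: 4
  rope: 1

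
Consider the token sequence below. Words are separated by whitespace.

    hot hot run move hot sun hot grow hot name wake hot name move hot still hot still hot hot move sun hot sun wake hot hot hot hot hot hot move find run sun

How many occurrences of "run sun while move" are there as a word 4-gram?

Scanning the 32 overlapping 4-gram windows for "run sun while move":
  (none found)

0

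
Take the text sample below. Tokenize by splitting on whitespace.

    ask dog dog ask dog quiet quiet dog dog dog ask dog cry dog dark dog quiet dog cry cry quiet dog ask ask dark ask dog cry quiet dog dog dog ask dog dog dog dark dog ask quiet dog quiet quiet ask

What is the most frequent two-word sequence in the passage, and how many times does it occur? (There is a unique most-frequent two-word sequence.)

"dog dog", 7 times

Bigram frequencies (highest first):
  dog dog: 7
  ask dog: 5
  dog ask: 5
  quiet dog: 5
  dog quiet: 3
  dog cry: 3
  … (11 more, each ≤ 2)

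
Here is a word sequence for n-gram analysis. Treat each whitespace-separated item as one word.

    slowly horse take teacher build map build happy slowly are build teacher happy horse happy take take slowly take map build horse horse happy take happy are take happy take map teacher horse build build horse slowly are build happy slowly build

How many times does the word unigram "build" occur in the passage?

Scanning the 42 tokens for "build":
  position 5: build
  position 7: build
  position 11: build
  position 21: build
  position 34: build
  position 35: build
  position 39: build
  position 42: build

8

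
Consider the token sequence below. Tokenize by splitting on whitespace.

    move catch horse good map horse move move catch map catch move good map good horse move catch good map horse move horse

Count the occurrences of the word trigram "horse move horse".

1

Scanning the 21 overlapping trigram windows for "horse move horse":
  position 21–23: horse move horse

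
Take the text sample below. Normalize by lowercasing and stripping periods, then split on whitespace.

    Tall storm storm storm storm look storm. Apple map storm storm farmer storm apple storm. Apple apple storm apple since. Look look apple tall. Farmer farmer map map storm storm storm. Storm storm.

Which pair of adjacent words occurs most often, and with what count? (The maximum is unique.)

Bigram frequencies (highest first):
  storm storm: 8
  storm apple: 4
  map storm: 2
  apple storm: 2
  tall storm: 1
  storm look: 1
  … (14 more, each ≤ 1)

"storm storm", 8 times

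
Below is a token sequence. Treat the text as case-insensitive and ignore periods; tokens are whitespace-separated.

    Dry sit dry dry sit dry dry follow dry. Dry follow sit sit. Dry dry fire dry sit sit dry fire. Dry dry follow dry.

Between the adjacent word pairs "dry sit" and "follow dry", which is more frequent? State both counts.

"dry sit": 3 occurrences
"follow dry": 2 occurrences

"dry sit" (3 vs 2)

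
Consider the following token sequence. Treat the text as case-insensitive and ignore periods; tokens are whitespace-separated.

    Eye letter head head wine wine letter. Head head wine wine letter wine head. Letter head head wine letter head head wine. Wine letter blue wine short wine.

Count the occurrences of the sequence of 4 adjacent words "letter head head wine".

4

Scanning the 25 overlapping 4-gram windows for "letter head head wine":
  position 2–5: letter head head wine
  position 7–10: letter head head wine
  position 15–18: letter head head wine
  position 19–22: letter head head wine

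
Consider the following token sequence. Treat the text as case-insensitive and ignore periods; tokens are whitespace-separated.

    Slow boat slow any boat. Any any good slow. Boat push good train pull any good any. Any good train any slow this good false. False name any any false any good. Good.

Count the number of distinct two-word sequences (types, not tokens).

33 tokens → 32 bigram windows in total.
Repeated bigrams (each contributes count−1 duplicates):
  any good: 4
  any any: 3
  good train: 2
  slow boat: 2
7 duplicate windows → 32 − 7 = 25 distinct.

25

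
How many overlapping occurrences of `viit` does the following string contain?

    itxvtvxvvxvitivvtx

0

Sliding a length-4 window over the 18 characters (15 positions):
  (no match at any position)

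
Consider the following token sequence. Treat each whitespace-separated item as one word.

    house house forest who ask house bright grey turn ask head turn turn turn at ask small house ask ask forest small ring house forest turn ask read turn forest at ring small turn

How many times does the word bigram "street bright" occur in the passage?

Scanning the 33 overlapping bigram windows for "street bright":
  (none found)

0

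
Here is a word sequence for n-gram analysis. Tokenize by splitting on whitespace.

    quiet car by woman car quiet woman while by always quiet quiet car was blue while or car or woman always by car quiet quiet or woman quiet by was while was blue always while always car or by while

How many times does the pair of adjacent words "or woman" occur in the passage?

Scanning the 39 overlapping bigram windows for "or woman":
  position 19–20: or woman
  position 26–27: or woman

2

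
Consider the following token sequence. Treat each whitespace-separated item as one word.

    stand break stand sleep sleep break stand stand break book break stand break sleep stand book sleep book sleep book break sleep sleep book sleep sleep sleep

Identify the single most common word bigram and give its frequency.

Bigram frequencies (highest first):
  sleep sleep: 4
  stand break: 3
  break stand: 3
  book sleep: 3
  sleep book: 3
  book break: 2
  … (7 more, each ≤ 2)

"sleep sleep", 4 times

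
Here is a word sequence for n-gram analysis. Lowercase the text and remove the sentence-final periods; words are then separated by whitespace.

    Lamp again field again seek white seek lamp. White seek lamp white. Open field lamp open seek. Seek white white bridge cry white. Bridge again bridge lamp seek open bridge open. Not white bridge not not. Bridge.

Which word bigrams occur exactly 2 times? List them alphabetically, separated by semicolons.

lamp white; seek lamp; seek white; white seek

Bigram counts meeting the condition (exactly 2 times):
  lamp white: 2
  seek lamp: 2
  seek white: 2
  white seek: 2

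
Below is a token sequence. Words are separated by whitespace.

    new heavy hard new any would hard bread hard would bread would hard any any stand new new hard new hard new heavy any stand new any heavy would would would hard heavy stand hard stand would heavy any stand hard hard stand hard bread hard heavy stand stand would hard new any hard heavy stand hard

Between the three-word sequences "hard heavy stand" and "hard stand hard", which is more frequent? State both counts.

"hard heavy stand": 3 occurrences
"hard stand hard": 1 occurrence

"hard heavy stand" (3 vs 1)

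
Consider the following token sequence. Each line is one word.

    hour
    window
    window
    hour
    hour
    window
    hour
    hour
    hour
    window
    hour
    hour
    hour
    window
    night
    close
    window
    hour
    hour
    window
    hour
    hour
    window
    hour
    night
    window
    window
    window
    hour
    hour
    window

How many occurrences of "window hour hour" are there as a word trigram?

6

Scanning the 29 overlapping trigram windows for "window hour hour":
  position 3–5: window hour hour
  position 6–8: window hour hour
  position 10–12: window hour hour
  position 17–19: window hour hour
  position 20–22: window hour hour
  position 28–30: window hour hour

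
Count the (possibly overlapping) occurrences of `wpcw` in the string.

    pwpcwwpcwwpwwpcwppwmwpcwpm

Sliding a length-4 window over the 26 characters (23 positions):
  position 2–5: wpcw
  position 6–9: wpcw
  position 13–16: wpcw
  position 21–24: wpcw

4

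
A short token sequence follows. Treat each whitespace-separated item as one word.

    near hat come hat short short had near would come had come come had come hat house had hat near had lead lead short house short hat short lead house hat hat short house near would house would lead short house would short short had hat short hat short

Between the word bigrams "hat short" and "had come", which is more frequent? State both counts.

"hat short": 5 occurrences
"had come": 2 occurrences

"hat short" (5 vs 2)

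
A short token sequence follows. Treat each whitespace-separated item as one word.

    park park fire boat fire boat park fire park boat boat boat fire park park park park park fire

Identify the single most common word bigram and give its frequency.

Bigram frequencies (highest first):
  park park: 5
  park fire: 3
  fire boat: 2
  boat fire: 2
  fire park: 2
  boat boat: 2
  … (2 more, each ≤ 1)

"park park", 5 times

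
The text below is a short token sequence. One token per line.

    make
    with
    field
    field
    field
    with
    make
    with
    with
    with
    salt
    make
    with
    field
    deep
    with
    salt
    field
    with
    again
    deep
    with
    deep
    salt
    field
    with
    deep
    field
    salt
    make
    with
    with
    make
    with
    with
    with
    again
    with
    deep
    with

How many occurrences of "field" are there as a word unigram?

Scanning the 40 tokens for "field":
  position 3: field
  position 4: field
  position 5: field
  position 14: field
  position 18: field
  position 25: field
  position 28: field

7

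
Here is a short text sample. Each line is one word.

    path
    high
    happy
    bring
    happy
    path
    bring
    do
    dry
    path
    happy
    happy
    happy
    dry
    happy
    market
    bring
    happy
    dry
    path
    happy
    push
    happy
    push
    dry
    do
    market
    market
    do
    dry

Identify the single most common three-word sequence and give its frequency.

Trigram frequencies (highest first):
  dry path happy: 2
  path high happy: 1
  high happy bring: 1
  happy bring happy: 1
  bring happy path: 1
  happy path bring: 1
  … (21 more, each ≤ 1)

"dry path happy", 2 times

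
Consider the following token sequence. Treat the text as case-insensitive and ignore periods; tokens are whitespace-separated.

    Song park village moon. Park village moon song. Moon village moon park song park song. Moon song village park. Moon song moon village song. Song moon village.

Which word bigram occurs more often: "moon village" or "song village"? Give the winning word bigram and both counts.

"moon village": 3 occurrences
"song village": 1 occurrence

"moon village" (3 vs 1)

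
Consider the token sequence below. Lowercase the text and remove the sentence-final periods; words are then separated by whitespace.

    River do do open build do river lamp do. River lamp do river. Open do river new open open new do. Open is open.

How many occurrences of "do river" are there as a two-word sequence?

Scanning the 23 overlapping bigram windows for "do river":
  position 6–7: do river
  position 9–10: do river
  position 12–13: do river
  position 15–16: do river

4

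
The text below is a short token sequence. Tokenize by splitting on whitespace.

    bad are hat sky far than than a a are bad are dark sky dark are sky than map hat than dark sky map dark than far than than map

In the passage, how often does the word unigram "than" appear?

7

Scanning the 30 tokens for "than":
  position 6: than
  position 7: than
  position 18: than
  position 21: than
  position 26: than
  position 28: than
  position 29: than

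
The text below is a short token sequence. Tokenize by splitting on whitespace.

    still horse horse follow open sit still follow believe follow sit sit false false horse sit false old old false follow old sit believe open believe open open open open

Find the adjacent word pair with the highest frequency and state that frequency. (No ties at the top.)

"open open", 3 times

Bigram frequencies (highest first):
  open open: 3
  sit false: 2
  believe open: 2
  still horse: 1
  horse horse: 1
  horse follow: 1
  … (19 more, each ≤ 1)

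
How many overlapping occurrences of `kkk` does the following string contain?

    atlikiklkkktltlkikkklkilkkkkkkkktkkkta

Sliding a length-3 window over the 38 characters (36 positions):
  position 9–11: kkk
  position 18–20: kkk
  position 25–27: kkk
  position 26–28: kkk
  position 27–29: kkk
  position 28–30: kkk
  position 29–31: kkk
  position 30–32: kkk
  position 34–36: kkk

9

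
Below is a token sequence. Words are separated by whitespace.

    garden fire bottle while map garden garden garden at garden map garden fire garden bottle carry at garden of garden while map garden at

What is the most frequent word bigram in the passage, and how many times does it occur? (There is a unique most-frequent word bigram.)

"map garden", 3 times

Bigram frequencies (highest first):
  map garden: 3
  garden fire: 2
  while map: 2
  garden garden: 2
  garden at: 2
  at garden: 2
  … (10 more, each ≤ 1)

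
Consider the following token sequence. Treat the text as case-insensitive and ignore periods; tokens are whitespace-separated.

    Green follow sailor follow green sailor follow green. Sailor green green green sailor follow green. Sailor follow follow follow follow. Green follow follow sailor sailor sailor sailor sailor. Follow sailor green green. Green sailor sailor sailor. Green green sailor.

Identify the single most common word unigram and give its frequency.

Unigram frequencies (highest first):
  sailor: 15
  green: 13
  follow: 11

"sailor", 15 times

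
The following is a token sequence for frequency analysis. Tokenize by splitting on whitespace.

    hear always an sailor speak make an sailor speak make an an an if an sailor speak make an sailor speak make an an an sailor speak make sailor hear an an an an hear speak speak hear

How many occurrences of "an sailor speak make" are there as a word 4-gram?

5

Scanning the 35 overlapping 4-gram windows for "an sailor speak make":
  position 3–6: an sailor speak make
  position 7–10: an sailor speak make
  position 15–18: an sailor speak make
  position 19–22: an sailor speak make
  position 25–28: an sailor speak make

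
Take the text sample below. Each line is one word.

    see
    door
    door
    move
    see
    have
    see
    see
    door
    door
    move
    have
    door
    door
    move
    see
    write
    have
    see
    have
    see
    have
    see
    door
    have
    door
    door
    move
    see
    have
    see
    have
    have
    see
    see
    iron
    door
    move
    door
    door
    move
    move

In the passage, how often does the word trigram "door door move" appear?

5

Scanning the 40 overlapping trigram windows for "door door move":
  position 2–4: door door move
  position 9–11: door door move
  position 13–15: door door move
  position 26–28: door door move
  position 39–41: door door move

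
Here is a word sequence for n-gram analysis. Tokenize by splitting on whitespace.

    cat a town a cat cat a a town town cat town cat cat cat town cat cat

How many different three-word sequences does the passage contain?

14

18 tokens → 16 trigram windows in total.
Repeated trigrams (each contributes count−1 duplicates):
  cat town cat: 2
  town cat cat: 2
2 duplicate windows → 16 − 2 = 14 distinct.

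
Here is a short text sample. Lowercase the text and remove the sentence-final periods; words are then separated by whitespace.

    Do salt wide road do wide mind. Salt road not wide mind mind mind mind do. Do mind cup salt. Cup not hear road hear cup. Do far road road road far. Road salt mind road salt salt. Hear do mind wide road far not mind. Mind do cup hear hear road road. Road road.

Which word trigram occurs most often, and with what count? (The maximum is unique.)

Trigram frequencies (highest first):
  road road road: 3
  mind mind mind: 2
  mind mind do: 2
  do salt wide: 1
  salt wide road: 1
  wide road do: 1
  … (43 more, each ≤ 1)

"road road road", 3 times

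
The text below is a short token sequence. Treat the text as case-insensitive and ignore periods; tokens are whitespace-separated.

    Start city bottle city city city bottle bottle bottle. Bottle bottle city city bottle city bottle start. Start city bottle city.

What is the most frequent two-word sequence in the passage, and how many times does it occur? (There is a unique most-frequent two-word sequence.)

"city bottle", 5 times

Bigram frequencies (highest first):
  city bottle: 5
  bottle city: 4
  bottle bottle: 4
  city city: 3
  start city: 2
  bottle start: 1
  … (1 more, each ≤ 1)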